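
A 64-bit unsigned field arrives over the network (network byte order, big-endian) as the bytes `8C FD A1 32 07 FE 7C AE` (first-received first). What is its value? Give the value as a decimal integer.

Big-endian: lowest address holds the most-significant byte.
The bytes are already most-significant first: 0x8CFDA13207FE7CAE.
0x8CFDA13207FE7CAE = 10159453570672262318.

10159453570672262318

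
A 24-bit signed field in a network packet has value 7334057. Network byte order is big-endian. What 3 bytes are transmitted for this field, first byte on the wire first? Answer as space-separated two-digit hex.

6F E8 A9

7334057 in hexadecimal, padded to 24 bits, is 0x6FE8A9.
Split into bytes (most-significant first): 6F E8 A9.
In big-endian order the high byte comes first in memory.
So the memory order matches the most-significant-first order: 6F E8 A9.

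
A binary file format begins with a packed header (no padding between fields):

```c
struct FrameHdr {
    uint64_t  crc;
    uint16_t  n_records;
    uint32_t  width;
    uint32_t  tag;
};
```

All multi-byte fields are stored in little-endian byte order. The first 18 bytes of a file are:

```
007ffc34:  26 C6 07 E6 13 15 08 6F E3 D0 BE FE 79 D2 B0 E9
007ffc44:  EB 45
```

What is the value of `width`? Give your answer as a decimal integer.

`width` follows `crc` (8 B), `n_records` (2 B), so it starts at offset 8 + 2 = 10 and occupies 4 bytes.
Bytes at offsets 10..13: BE FE 79 D2.
Little-endian: lowest address holds the least-significant byte.
Reassemble most-significant byte first: D2 79 FE BE → 0xD279FEBE.
0xD279FEBE = 3531210430.

3531210430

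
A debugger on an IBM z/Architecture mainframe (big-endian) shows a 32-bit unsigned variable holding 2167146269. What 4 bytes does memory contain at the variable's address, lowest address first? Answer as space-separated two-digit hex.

81 2C 07 1D

2167146269 in hexadecimal, padded to 32 bits, is 0x812C071D.
Split into bytes (most-significant first): 81 2C 07 1D.
Big-endian stores the most-significant byte at the lowest address.
So the memory order matches the most-significant-first order: 81 2C 07 1D.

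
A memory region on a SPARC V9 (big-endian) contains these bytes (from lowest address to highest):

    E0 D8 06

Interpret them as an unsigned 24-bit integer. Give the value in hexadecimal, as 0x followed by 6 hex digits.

In big-endian order the high byte comes first in memory.
The bytes are already most-significant first: 0xE0D806.

0xE0D806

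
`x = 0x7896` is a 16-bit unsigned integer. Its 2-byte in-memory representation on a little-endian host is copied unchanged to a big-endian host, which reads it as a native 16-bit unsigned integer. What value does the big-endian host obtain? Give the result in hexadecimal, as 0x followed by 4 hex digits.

Stored little-endian, the bytes at ascending addresses are 96 78.
Read back as big-endian, the last byte is least significant, giving 0x9678.

0x9678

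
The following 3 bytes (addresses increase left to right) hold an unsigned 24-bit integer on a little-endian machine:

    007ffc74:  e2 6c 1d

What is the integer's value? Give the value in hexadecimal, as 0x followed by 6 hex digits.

Little-endian stores the least-significant byte at the lowest address.
Reassemble most-significant byte first: 1D 6C E2 → 0x1D6CE2.

0x1D6CE2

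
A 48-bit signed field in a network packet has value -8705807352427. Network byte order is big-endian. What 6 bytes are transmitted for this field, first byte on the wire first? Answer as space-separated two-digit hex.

Two's complement of -8705807352427 in 48 bits: 8705807352427 = 0x07EAFA8E026B; invert → 0xF8150571FD94; add 1 → 0xF8150571FD95.
Split into bytes (most-significant first): F8 15 05 71 FD 95.
Big-endian: lowest address holds the most-significant byte.
So the memory order matches the most-significant-first order: F8 15 05 71 FD 95.

F8 15 05 71 FD 95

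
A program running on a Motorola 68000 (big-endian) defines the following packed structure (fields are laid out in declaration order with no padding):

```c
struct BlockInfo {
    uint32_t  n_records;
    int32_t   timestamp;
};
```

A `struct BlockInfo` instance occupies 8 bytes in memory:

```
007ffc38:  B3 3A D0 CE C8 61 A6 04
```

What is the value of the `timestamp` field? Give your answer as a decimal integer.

`timestamp` follows `n_records` (4 bytes), so it starts at byte offset 4 and occupies 4 bytes.
Bytes at offsets 4..7: C8 61 A6 04.
Big-endian: lowest address holds the most-significant byte.
The bytes are already most-significant first: 0xC861A604.
Top bit is set, so as a signed 32-bit value this is 0xC861A604 − 2^32 = -933124604.

-933124604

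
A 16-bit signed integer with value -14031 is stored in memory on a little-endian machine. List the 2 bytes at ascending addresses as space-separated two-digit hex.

Two's complement of -14031 in 16 bits: 14031 = 0x36CF; invert → 0xC930; add 1 → 0xC931.
Split into bytes (most-significant first): C9 31.
Little-endian stores the least-significant byte at the lowest address.
So at ascending addresses the bytes are 31 C9.

31 C9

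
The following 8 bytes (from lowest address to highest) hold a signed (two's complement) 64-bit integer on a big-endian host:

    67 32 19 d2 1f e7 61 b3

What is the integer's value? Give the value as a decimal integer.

Big-endian: lowest address holds the most-significant byte.
The bytes are already most-significant first: 0x673219D21FE761B3.
0x673219D21FE761B3 = 7436034325011194291.

7436034325011194291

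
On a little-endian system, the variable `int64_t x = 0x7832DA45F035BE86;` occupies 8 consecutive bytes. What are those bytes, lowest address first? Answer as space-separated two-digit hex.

Split into bytes (most-significant first): 78 32 DA 45 F0 35 BE 86.
Little-endian stores the least-significant byte at the lowest address.
So at ascending addresses the bytes are 86 BE 35 F0 45 DA 32 78.

86 BE 35 F0 45 DA 32 78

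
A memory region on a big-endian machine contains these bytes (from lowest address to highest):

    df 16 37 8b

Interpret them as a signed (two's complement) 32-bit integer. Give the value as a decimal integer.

-552192117

In big-endian order the high byte comes first in memory.
The bytes are already most-significant first: 0xDF16378B.
Top bit is set, so as a signed 32-bit value this is 0xDF16378B − 2^32 = -552192117.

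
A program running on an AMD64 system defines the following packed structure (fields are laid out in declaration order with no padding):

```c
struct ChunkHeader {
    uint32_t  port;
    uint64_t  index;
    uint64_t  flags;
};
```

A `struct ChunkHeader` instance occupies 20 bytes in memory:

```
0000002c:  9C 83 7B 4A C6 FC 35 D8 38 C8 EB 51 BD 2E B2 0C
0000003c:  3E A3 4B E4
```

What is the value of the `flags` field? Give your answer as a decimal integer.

`flags` follows `port` (4 B), `index` (8 B), so it starts at offset 4 + 8 = 12 and occupies 8 bytes.
Bytes at offsets 12..19: BD 2E B2 0C 3E A3 4B E4.
Little-endian: lowest address holds the least-significant byte.
Reassemble most-significant byte first: E4 4B A3 3E 0C B2 2E BD → 0xE44BA33E0CB22EBD.
0xE44BA33E0CB22EBD = 16450421550797172413.

16450421550797172413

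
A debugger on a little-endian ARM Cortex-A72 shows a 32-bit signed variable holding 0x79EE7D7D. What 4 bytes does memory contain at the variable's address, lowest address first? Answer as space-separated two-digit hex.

Split into bytes (most-significant first): 79 EE 7D 7D.
Little-endian: lowest address holds the least-significant byte.
So at ascending addresses the bytes are 7D 7D EE 79.

7D 7D EE 79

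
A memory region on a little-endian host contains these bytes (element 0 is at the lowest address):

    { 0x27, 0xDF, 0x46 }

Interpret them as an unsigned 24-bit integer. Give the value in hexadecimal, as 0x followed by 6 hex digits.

Little-endian stores the least-significant byte at the lowest address.
Reassemble most-significant byte first: 46 DF 27 → 0x46DF27.

0x46DF27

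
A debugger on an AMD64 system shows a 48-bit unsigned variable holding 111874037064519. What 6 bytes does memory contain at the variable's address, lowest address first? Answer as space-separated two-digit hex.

111874037064519 in hexadecimal, padded to 48 bits, is 0x65BFB43D2347.
Split into bytes (most-significant first): 65 BF B4 3D 23 47.
Little-endian stores the least-significant byte at the lowest address.
So at ascending addresses the bytes are 47 23 3D B4 BF 65.

47 23 3D B4 BF 65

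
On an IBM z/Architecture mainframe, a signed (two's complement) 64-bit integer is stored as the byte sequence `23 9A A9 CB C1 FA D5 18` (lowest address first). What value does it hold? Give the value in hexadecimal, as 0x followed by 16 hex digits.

0x239AA9CBC1FAD518

Big-endian: lowest address holds the most-significant byte.
The bytes are already most-significant first: 0x239AA9CBC1FAD518.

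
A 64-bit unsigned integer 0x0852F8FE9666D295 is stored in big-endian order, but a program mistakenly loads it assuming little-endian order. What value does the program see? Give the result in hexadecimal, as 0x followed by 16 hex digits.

0x95D26696FEF85208

Stored big-endian, the bytes at ascending addresses are 08 52 F8 FE 96 66 D2 95.
Read back as little-endian, the first byte is least significant, giving 0x95D26696FEF85208.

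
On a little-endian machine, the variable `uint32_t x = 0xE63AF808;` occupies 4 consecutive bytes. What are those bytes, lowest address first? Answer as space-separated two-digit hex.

Split into bytes (most-significant first): E6 3A F8 08.
In little-endian order the low byte comes first in memory.
So at ascending addresses the bytes are 08 F8 3A E6.

08 F8 3A E6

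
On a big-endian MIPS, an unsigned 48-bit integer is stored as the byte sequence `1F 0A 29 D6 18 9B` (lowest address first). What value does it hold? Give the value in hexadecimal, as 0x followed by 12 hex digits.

0x1F0A29D6189B

Big-endian: lowest address holds the most-significant byte.
The bytes are already most-significant first: 0x1F0A29D6189B.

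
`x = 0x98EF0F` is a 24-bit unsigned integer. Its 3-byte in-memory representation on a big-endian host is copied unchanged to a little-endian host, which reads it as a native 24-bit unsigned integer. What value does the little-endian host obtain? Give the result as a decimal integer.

Stored big-endian, the bytes at ascending addresses are 98 EF 0F.
Read back as little-endian, the first byte is least significant, giving 0x0FEF98.
0x0FEF98 = 1044376.

1044376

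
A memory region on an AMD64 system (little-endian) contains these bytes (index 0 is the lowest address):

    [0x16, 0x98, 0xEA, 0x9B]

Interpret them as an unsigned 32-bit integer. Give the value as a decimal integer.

Little-endian: lowest address holds the least-significant byte.
Reassemble most-significant byte first: 9B EA 98 16 → 0x9BEA9816.
0x9BEA9816 = 2615842838.

2615842838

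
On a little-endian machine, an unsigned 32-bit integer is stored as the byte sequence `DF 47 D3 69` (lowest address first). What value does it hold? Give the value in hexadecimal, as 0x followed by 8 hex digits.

0x69D347DF

Little-endian stores the least-significant byte at the lowest address.
Reassemble most-significant byte first: 69 D3 47 DF → 0x69D347DF.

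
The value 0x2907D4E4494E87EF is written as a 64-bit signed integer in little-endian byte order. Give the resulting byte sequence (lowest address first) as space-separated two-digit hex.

EF 87 4E 49 E4 D4 07 29

Split into bytes (most-significant first): 29 07 D4 E4 49 4E 87 EF.
In little-endian order the low byte comes first in memory.
So at ascending addresses the bytes are EF 87 4E 49 E4 D4 07 29.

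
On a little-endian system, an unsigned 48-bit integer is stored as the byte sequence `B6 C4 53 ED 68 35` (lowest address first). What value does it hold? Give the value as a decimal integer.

Little-endian stores the least-significant byte at the lowest address.
Reassemble most-significant byte first: 35 68 ED 53 C4 B6 → 0x3568ED53C4B6.
0x3568ED53C4B6 = 58724774560950.

58724774560950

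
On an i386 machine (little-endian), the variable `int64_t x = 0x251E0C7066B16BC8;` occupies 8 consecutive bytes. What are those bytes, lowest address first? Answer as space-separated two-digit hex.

Split into bytes (most-significant first): 25 1E 0C 70 66 B1 6B C8.
In little-endian order the low byte comes first in memory.
So at ascending addresses the bytes are C8 6B B1 66 70 0C 1E 25.

C8 6B B1 66 70 0C 1E 25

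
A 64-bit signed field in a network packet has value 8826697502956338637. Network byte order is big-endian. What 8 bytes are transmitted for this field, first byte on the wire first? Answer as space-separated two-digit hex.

8826697502956338637 in hexadecimal, padded to 64 bits, is 0x7A7EBA9CF38A3DCD.
Split into bytes (most-significant first): 7A 7E BA 9C F3 8A 3D CD.
Big-endian: lowest address holds the most-significant byte.
So the memory order matches the most-significant-first order: 7A 7E BA 9C F3 8A 3D CD.

7A 7E BA 9C F3 8A 3D CD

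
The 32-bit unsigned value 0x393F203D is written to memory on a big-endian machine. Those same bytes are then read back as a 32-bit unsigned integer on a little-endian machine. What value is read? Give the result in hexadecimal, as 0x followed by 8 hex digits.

0x3D203F39

Stored big-endian, the bytes at ascending addresses are 39 3F 20 3D.
Read back as little-endian, the first byte is least significant, giving 0x3D203F39.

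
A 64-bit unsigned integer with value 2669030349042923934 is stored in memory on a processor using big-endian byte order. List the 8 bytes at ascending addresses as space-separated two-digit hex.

2669030349042923934 in hexadecimal, padded to 64 bits, is 0x250A4CF61970B99E.
Split into bytes (most-significant first): 25 0A 4C F6 19 70 B9 9E.
Big-endian stores the most-significant byte at the lowest address.
So the memory order matches the most-significant-first order: 25 0A 4C F6 19 70 B9 9E.

25 0A 4C F6 19 70 B9 9E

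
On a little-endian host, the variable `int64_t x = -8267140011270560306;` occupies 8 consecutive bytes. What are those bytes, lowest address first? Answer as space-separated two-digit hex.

CE A5 CC FF F5 37 45 8D

Two's complement of -8267140011270560306 in 64 bits: 8267140011270560306 = 0x72BAC80A00335A32; invert → 0x8D4537F5FFCCA5CD; add 1 → 0x8D4537F5FFCCA5CE.
Split into bytes (most-significant first): 8D 45 37 F5 FF CC A5 CE.
Little-endian stores the least-significant byte at the lowest address.
So at ascending addresses the bytes are CE A5 CC FF F5 37 45 8D.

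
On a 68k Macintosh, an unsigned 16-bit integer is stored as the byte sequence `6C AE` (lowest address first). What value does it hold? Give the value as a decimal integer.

27822

Big-endian stores the most-significant byte at the lowest address.
The bytes are already most-significant first: 0x6CAE.
0x6CAE = 27822.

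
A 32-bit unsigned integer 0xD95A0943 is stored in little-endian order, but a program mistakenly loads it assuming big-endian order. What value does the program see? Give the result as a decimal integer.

Stored little-endian, the bytes at ascending addresses are 43 09 5A D9.
Read back as big-endian, the last byte is least significant, giving 0x43095AD9.
0x43095AD9 = 1124686553.

1124686553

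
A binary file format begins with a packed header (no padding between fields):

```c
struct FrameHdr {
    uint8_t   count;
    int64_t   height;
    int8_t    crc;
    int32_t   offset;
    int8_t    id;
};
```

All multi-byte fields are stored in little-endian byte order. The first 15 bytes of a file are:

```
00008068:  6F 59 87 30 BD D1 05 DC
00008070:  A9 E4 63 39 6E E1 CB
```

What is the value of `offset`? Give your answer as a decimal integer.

`offset` follows `count` (1 B), `height` (8 B), `crc` (1 B), so it starts at offset 1 + 8 + 1 = 10 and occupies 4 bytes.
Bytes at offsets 10..13: 63 39 6E E1.
Little-endian stores the least-significant byte at the lowest address.
Reassemble most-significant byte first: E1 6E 39 63 → 0xE16E3963.
Top bit is set, so as a signed 32-bit value this is 0xE16E3963 − 2^32 = -512870045.

-512870045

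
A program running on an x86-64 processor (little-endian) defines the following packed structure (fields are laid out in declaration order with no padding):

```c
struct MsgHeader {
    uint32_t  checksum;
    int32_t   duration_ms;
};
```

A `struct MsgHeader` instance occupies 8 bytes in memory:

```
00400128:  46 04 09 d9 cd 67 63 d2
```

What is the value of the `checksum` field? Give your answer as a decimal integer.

3641246790

`checksum` is the first field, at byte offset 0, occupying 4 bytes.
Bytes at offsets 0..3: 46 04 09 D9.
In little-endian order the low byte comes first in memory.
Reassemble most-significant byte first: D9 09 04 46 → 0xD9090446.
0xD9090446 = 3641246790.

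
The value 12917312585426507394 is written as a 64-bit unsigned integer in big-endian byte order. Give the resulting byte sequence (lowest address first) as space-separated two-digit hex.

12917312585426507394 in hexadecimal, padded to 64 bits, is 0xB343835B8B079682.
Split into bytes (most-significant first): B3 43 83 5B 8B 07 96 82.
Big-endian: lowest address holds the most-significant byte.
So the memory order matches the most-significant-first order: B3 43 83 5B 8B 07 96 82.

B3 43 83 5B 8B 07 96 82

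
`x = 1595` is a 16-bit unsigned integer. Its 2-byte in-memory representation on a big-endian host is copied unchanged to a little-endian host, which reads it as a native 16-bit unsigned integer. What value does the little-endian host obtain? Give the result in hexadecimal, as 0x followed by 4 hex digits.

0x3B06

1595 in 16-bit hexadecimal is 0x063B.
Stored big-endian, the bytes at ascending addresses are 06 3B.
Read back as little-endian, the first byte is least significant, giving 0x3B06.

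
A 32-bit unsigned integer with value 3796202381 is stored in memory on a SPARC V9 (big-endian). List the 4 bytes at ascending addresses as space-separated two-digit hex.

3796202381 in hexadecimal, padded to 32 bits, is 0xE245738D.
Split into bytes (most-significant first): E2 45 73 8D.
Big-endian: lowest address holds the most-significant byte.
So the memory order matches the most-significant-first order: E2 45 73 8D.

E2 45 73 8D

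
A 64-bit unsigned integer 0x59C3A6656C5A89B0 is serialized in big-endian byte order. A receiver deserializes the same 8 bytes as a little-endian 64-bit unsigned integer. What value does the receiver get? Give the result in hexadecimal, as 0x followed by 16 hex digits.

0xB0895A6C65A6C359

Stored big-endian, the bytes at ascending addresses are 59 C3 A6 65 6C 5A 89 B0.
Read back as little-endian, the first byte is least significant, giving 0xB0895A6C65A6C359.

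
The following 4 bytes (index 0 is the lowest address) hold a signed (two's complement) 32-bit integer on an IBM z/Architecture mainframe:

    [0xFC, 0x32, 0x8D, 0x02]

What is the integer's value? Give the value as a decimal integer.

In big-endian order the high byte comes first in memory.
The bytes are already most-significant first: 0xFC328D02.
Top bit is set, so as a signed 32-bit value this is 0xFC328D02 − 2^32 = -63795966.

-63795966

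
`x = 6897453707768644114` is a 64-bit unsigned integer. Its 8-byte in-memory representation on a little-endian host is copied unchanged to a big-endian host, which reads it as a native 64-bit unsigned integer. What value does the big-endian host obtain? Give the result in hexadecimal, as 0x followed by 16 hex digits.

0x1242405A9AADB85F

6897453707768644114 in 64-bit hexadecimal is 0x5FB8AD9A5A404212.
Stored little-endian, the bytes at ascending addresses are 12 42 40 5A 9A AD B8 5F.
Read back as big-endian, the last byte is least significant, giving 0x1242405A9AADB85F.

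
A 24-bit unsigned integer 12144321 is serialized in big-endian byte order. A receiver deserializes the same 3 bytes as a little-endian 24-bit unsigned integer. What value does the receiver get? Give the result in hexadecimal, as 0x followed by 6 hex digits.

0xC14EB9

12144321 in 24-bit hexadecimal is 0xB94EC1.
Stored big-endian, the bytes at ascending addresses are B9 4E C1.
Read back as little-endian, the first byte is least significant, giving 0xC14EB9.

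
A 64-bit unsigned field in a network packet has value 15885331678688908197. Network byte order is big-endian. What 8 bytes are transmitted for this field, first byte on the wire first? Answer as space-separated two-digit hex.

DC 74 08 FF 67 83 13 A5

15885331678688908197 in hexadecimal, padded to 64 bits, is 0xDC7408FF678313A5.
Split into bytes (most-significant first): DC 74 08 FF 67 83 13 A5.
In big-endian order the high byte comes first in memory.
So the memory order matches the most-significant-first order: DC 74 08 FF 67 83 13 A5.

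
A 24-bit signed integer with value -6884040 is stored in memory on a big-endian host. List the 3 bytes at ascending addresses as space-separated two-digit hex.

Two's complement of -6884040 in 24 bits: 6884040 = 0x690AC8; invert → 0x96F537; add 1 → 0x96F538.
Split into bytes (most-significant first): 96 F5 38.
Big-endian stores the most-significant byte at the lowest address.
So the memory order matches the most-significant-first order: 96 F5 38.

96 F5 38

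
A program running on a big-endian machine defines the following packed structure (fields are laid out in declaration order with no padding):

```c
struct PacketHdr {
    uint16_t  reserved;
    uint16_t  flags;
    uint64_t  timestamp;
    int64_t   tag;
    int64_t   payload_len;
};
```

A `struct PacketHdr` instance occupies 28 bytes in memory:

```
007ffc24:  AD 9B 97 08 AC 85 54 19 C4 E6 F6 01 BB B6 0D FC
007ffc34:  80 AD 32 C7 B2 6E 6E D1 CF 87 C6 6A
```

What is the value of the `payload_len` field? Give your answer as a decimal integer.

-5589408240111204758

`payload_len` follows `reserved` (2 B), `flags` (2 B), `timestamp` (8 B), `tag` (8 B), so it starts at offset 2 + 2 + 8 + 8 = 20 and occupies 8 bytes.
Bytes at offsets 20..27: B2 6E 6E D1 CF 87 C6 6A.
Big-endian: lowest address holds the most-significant byte.
The bytes are already most-significant first: 0xB26E6ED1CF87C66A.
Top bit is set, so as a signed 64-bit value this is 0xB26E6ED1CF87C66A − 2^64 = -5589408240111204758.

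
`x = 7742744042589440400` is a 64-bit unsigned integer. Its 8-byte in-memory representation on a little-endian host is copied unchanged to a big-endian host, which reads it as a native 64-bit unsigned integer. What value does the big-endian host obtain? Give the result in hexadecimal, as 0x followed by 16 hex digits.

7742744042589440400 in 64-bit hexadecimal is 0x6B73C0AF1550C990.
Stored little-endian, the bytes at ascending addresses are 90 C9 50 15 AF C0 73 6B.
Read back as big-endian, the last byte is least significant, giving 0x90C95015AFC0736B.

0x90C95015AFC0736B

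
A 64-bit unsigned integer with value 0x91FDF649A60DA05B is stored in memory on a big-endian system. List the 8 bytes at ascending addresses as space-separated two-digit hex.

Split into bytes (most-significant first): 91 FD F6 49 A6 0D A0 5B.
In big-endian order the high byte comes first in memory.
So the memory order matches the most-significant-first order: 91 FD F6 49 A6 0D A0 5B.

91 FD F6 49 A6 0D A0 5B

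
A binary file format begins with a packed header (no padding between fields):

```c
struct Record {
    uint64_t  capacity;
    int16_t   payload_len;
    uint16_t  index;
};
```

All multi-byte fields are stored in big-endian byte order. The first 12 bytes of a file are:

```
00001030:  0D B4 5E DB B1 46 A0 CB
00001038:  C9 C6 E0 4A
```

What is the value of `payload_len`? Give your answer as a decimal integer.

-13882

`payload_len` follows `capacity` (8 bytes), so it starts at byte offset 8 and occupies 2 bytes.
Bytes at offsets 8..9: C9 C6.
In big-endian order the high byte comes first in memory.
The bytes are already most-significant first: 0xC9C6.
Top bit is set, so as a signed 16-bit value this is 0xC9C6 − 2^16 = -13882.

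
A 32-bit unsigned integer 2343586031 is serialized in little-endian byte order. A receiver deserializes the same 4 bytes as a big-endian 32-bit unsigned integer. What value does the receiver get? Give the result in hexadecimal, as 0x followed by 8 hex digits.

2343586031 in 32-bit hexadecimal is 0x8BB048EF.
Stored little-endian, the bytes at ascending addresses are EF 48 B0 8B.
Read back as big-endian, the last byte is least significant, giving 0xEF48B08B.

0xEF48B08B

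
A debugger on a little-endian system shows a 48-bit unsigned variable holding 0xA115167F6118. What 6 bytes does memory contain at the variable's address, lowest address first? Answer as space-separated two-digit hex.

18 61 7F 16 15 A1

Split into bytes (most-significant first): A1 15 16 7F 61 18.
Little-endian: lowest address holds the least-significant byte.
So at ascending addresses the bytes are 18 61 7F 16 15 A1.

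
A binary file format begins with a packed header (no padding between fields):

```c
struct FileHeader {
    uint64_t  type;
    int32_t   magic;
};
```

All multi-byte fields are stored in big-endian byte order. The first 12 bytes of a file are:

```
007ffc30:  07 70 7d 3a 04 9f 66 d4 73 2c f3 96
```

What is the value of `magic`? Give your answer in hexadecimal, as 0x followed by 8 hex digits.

0x732CF396

`magic` follows `type` (8 bytes), so it starts at byte offset 8 and occupies 4 bytes.
Bytes at offsets 8..11: 73 2C F3 96.
Big-endian stores the most-significant byte at the lowest address.
The bytes are already most-significant first: 0x732CF396.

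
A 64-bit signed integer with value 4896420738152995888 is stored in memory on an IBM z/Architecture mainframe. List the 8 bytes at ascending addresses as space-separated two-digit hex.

43 F3 94 B8 10 77 1C 30

4896420738152995888 in hexadecimal, padded to 64 bits, is 0x43F394B810771C30.
Split into bytes (most-significant first): 43 F3 94 B8 10 77 1C 30.
Big-endian: lowest address holds the most-significant byte.
So the memory order matches the most-significant-first order: 43 F3 94 B8 10 77 1C 30.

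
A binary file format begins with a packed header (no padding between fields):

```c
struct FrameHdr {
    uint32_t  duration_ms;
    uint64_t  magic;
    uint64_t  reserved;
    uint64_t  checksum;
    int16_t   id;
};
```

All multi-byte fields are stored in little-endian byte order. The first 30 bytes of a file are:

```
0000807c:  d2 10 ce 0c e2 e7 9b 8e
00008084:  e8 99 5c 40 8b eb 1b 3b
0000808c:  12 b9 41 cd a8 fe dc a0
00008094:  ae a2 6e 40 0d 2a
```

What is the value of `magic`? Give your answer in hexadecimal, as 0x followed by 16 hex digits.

0x405C99E88E9BE7E2

`magic` follows `duration_ms` (4 bytes), so it starts at byte offset 4 and occupies 8 bytes.
Bytes at offsets 4..11: E2 E7 9B 8E E8 99 5C 40.
Little-endian: lowest address holds the least-significant byte.
Reassemble most-significant byte first: 40 5C 99 E8 8E 9B E7 E2 → 0x405C99E88E9BE7E2.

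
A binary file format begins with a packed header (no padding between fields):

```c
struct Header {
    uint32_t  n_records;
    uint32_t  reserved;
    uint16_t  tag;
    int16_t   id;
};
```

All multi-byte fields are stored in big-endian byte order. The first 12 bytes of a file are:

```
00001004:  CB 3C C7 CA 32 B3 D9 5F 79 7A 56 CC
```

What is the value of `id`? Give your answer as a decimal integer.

22220

`id` follows `n_records` (4 B), `reserved` (4 B), `tag` (2 B), so it starts at offset 4 + 4 + 2 = 10 and occupies 2 bytes.
Bytes at offsets 10..11: 56 CC.
Big-endian stores the most-significant byte at the lowest address.
The bytes are already most-significant first: 0x56CC.
0x56CC = 22220.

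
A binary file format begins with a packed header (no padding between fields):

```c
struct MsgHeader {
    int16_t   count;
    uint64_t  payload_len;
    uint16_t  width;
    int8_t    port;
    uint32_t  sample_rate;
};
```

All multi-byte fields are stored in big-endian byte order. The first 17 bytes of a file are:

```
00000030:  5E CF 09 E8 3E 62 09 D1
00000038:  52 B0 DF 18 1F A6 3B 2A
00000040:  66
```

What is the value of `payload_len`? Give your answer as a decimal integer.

`payload_len` follows `count` (2 bytes), so it starts at byte offset 2 and occupies 8 bytes.
Bytes at offsets 2..9: 09 E8 3E 62 09 D1 52 B0.
Big-endian stores the most-significant byte at the lowest address.
The bytes are already most-significant first: 0x09E83E6209D152B0.
0x09E83E6209D152B0 = 713889131730653872.

713889131730653872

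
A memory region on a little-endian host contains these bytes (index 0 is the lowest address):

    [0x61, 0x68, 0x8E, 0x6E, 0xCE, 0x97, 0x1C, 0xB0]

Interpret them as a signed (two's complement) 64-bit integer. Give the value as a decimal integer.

-5756559310812452767

Little-endian stores the least-significant byte at the lowest address.
Reassemble most-significant byte first: B0 1C 97 CE 6E 8E 68 61 → 0xB01C97CE6E8E6861.
Top bit is set, so as a signed 64-bit value this is 0xB01C97CE6E8E6861 − 2^64 = -5756559310812452767.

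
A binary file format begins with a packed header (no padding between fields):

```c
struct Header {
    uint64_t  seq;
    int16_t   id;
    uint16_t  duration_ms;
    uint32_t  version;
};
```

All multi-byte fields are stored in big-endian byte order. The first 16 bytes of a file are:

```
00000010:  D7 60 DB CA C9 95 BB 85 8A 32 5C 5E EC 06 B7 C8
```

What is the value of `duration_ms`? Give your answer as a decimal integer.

`duration_ms` follows `seq` (8 B), `id` (2 B), so it starts at offset 8 + 2 = 10 and occupies 2 bytes.
Bytes at offsets 10..11: 5C 5E.
Big-endian: lowest address holds the most-significant byte.
The bytes are already most-significant first: 0x5C5E.
0x5C5E = 23646.

23646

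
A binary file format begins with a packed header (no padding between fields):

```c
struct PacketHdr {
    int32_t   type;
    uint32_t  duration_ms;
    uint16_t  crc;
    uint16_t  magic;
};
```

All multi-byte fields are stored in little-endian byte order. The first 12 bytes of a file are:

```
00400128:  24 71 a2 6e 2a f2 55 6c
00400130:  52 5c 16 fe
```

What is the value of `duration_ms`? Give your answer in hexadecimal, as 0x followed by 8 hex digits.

0x6C55F22A

`duration_ms` follows `type` (4 bytes), so it starts at byte offset 4 and occupies 4 bytes.
Bytes at offsets 4..7: 2A F2 55 6C.
Little-endian: lowest address holds the least-significant byte.
Reassemble most-significant byte first: 6C 55 F2 2A → 0x6C55F22A.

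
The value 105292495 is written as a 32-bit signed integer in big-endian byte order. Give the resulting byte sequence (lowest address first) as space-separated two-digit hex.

105292495 in hexadecimal, padded to 32 bits, is 0x0646A2CF.
Split into bytes (most-significant first): 06 46 A2 CF.
Big-endian stores the most-significant byte at the lowest address.
So the memory order matches the most-significant-first order: 06 46 A2 CF.

06 46 A2 CF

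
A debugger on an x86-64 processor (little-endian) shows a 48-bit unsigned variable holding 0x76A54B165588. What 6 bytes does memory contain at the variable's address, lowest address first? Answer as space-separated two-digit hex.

88 55 16 4B A5 76

Split into bytes (most-significant first): 76 A5 4B 16 55 88.
Little-endian stores the least-significant byte at the lowest address.
So at ascending addresses the bytes are 88 55 16 4B A5 76.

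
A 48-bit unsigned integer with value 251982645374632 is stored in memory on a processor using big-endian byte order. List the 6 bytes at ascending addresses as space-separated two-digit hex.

251982645374632 in hexadecimal, padded to 48 bits, is 0xE52D48112EA8.
Split into bytes (most-significant first): E5 2D 48 11 2E A8.
Big-endian: lowest address holds the most-significant byte.
So the memory order matches the most-significant-first order: E5 2D 48 11 2E A8.

E5 2D 48 11 2E A8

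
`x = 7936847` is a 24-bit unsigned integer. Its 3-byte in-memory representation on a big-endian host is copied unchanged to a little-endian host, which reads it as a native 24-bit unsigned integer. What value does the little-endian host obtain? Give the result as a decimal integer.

7936847 in 24-bit hexadecimal is 0x791B4F.
Stored big-endian, the bytes at ascending addresses are 79 1B 4F.
Read back as little-endian, the first byte is least significant, giving 0x4F1B79.
0x4F1B79 = 5184377.

5184377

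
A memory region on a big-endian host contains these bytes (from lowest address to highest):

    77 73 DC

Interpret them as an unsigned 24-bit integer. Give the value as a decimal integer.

Big-endian: lowest address holds the most-significant byte.
The bytes are already most-significant first: 0x7773DC.
0x7773DC = 7828444.

7828444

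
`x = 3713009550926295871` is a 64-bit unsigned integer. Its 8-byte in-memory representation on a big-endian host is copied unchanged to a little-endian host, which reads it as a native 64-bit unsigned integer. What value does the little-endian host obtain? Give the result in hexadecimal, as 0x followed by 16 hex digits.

3713009550926295871 in 64-bit hexadecimal is 0x33874283A298333F.
Stored big-endian, the bytes at ascending addresses are 33 87 42 83 A2 98 33 3F.
Read back as little-endian, the first byte is least significant, giving 0x3F3398A283428733.

0x3F3398A283428733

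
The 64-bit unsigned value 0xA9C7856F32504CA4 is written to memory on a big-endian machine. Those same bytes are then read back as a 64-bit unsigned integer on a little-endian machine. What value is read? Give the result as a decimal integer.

11838925697999816617

Stored big-endian, the bytes at ascending addresses are A9 C7 85 6F 32 50 4C A4.
Read back as little-endian, the first byte is least significant, giving 0xA44C50326F85C7A9.
0xA44C50326F85C7A9 = 11838925697999816617.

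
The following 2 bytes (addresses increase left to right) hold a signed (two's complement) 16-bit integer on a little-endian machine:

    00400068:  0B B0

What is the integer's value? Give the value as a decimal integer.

In little-endian order the low byte comes first in memory.
Reassemble most-significant byte first: B0 0B → 0xB00B.
Top bit is set, so as a signed 16-bit value this is 0xB00B − 2^16 = -20469.

-20469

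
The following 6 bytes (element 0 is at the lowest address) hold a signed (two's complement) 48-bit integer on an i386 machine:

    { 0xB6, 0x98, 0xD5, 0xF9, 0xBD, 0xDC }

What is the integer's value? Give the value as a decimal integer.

-38766478255946

Little-endian stores the least-significant byte at the lowest address.
Reassemble most-significant byte first: DC BD F9 D5 98 B6 → 0xDCBDF9D598B6.
Top bit is set, so as a signed 48-bit value this is 0xDCBDF9D598B6 − 2^48 = -38766478255946.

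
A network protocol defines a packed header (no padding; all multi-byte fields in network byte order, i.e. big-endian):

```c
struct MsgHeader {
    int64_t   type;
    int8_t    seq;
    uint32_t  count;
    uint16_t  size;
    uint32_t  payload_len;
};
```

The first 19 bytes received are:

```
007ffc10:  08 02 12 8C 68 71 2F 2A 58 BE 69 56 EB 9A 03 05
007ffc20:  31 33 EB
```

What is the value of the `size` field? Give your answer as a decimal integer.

39427

`size` follows `type` (8 B), `seq` (1 B), `count` (4 B), so it starts at offset 8 + 1 + 4 = 13 and occupies 2 bytes.
Bytes at offsets 13..14: 9A 03.
In big-endian order the high byte comes first in memory.
The bytes are already most-significant first: 0x9A03.
0x9A03 = 39427.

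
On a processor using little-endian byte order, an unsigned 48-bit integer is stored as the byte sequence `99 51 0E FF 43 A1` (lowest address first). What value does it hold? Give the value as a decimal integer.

Little-endian: lowest address holds the least-significant byte.
Reassemble most-significant byte first: A1 43 FF 0E 51 99 → 0xA143FF0E5199.
0xA143FF0E5199 = 177313414009241.

177313414009241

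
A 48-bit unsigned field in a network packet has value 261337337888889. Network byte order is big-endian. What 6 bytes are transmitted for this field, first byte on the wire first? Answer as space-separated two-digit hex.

261337337888889 in hexadecimal, padded to 48 bits, is 0xEDAF57310079.
Split into bytes (most-significant first): ED AF 57 31 00 79.
Big-endian stores the most-significant byte at the lowest address.
So the memory order matches the most-significant-first order: ED AF 57 31 00 79.

ED AF 57 31 00 79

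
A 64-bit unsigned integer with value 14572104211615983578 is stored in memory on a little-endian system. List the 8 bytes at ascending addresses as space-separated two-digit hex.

DA 27 58 FB 92 83 3A CA

14572104211615983578 in hexadecimal, padded to 64 bits, is 0xCA3A8392FB5827DA.
Split into bytes (most-significant first): CA 3A 83 92 FB 58 27 DA.
Little-endian: lowest address holds the least-significant byte.
So at ascending addresses the bytes are DA 27 58 FB 92 83 3A CA.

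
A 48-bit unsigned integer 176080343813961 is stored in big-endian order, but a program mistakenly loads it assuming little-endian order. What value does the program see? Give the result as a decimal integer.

176080343813961 in 48-bit hexadecimal is 0xA024E6584F49.
Stored big-endian, the bytes at ascending addresses are A0 24 E6 58 4F 49.
Read back as little-endian, the first byte is least significant, giving 0x494F58E624A0.
0x494F58E624A0 = 80605142721696.

80605142721696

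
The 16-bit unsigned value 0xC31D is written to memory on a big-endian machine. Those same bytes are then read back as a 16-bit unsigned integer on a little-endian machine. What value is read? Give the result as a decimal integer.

Stored big-endian, the bytes at ascending addresses are C3 1D.
Read back as little-endian, the first byte is least significant, giving 0x1DC3.
0x1DC3 = 7619.

7619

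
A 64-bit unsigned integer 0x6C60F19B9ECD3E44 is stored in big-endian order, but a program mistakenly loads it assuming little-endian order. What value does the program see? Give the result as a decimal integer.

Stored big-endian, the bytes at ascending addresses are 6C 60 F1 9B 9E CD 3E 44.
Read back as little-endian, the first byte is least significant, giving 0x443ECD9E9BF1606C.
0x443ECD9E9BF1606C = 4917593924239974508.

4917593924239974508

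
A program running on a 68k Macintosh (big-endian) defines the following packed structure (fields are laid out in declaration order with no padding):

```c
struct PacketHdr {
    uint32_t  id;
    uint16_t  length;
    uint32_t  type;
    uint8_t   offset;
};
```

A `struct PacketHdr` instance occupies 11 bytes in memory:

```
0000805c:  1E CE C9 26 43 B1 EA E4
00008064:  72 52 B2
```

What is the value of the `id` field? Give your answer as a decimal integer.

`id` is the first field, at byte offset 0, occupying 4 bytes.
Bytes at offsets 0..3: 1E CE C9 26.
Big-endian: lowest address holds the most-significant byte.
The bytes are already most-significant first: 0x1ECEC926.
0x1ECEC926 = 516868390.

516868390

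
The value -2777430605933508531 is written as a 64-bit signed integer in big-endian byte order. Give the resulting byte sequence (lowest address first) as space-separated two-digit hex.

D9 74 95 94 51 09 08 4D

Two's complement of -2777430605933508531 in 64 bits: 2777430605933508531 = 0x268B6A6BAEF6F7B3; invert → 0xD97495945109084C; add 1 → 0xD97495945109084D.
Split into bytes (most-significant first): D9 74 95 94 51 09 08 4D.
In big-endian order the high byte comes first in memory.
So the memory order matches the most-significant-first order: D9 74 95 94 51 09 08 4D.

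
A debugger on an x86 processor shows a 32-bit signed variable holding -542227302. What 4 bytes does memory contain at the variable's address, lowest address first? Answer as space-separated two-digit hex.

Two's complement of -542227302 in 32 bits: 542227302 = 0x2051BB66; invert → 0xDFAE4499; add 1 → 0xDFAE449A.
Split into bytes (most-significant first): DF AE 44 9A.
Little-endian: lowest address holds the least-significant byte.
So at ascending addresses the bytes are 9A 44 AE DF.

9A 44 AE DF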